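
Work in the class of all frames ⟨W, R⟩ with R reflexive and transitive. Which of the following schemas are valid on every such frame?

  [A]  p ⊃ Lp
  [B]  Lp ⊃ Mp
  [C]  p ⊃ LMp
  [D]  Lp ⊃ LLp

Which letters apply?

B, D

Reflexive relations are serial.
(A) p ⊃ Lp is valid only on frames where every R-edge is a self-loop. Such an R need not be a subset of the identity — not valid.
(B) Lp ⊃ Mp is axiom D; it is valid on a frame exactly when R is serial. Every such R is serial, so valid.
(C) p ⊃ LMp is axiom B; it is valid on a frame exactly when R is symmetric. Such an R need not be symmetric, so not valid.
(D) Lp ⊃ LLp (axiom 4) characterises the transitive frames. Every such R is transitive — valid.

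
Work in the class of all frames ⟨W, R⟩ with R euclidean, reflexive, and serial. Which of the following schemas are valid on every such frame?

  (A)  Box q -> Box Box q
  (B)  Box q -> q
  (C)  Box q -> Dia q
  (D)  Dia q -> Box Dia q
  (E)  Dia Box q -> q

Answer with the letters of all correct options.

A relation that is euclidean, reflexive, and serial is also symmetric and transitive.
(A) Box q -> Box Box q is axiom 4; it is valid on a frame exactly when R is transitive. Every such R is transitive, so valid.
(B) Box q -> q (axiom T) characterises the reflexive frames. Every such R is reflexive — valid.
(C) Box q -> Dia q is axiom D; it is valid on a frame exactly when R is serial. Every such R is serial, so valid.
(D) Dia q -> Box Dia q (axiom 5) characterises the euclidean frames. Every such R is euclidean — valid.
(E) Dia Box q -> q is the dual of axiom B; it is valid on a frame exactly when R is symmetric. Every such R is symmetric, so valid.

A, B, C, D, E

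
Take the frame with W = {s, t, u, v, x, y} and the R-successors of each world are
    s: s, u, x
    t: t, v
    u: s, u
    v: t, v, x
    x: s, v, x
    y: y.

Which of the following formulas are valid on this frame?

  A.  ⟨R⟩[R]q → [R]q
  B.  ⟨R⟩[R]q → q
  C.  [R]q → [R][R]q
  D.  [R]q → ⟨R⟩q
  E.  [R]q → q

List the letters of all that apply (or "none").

R is reflexive: each world relates to itself.
R is symmetric: every R-edge is matched by its reverse.
R is not transitive: s R x and x R v but not s R v.
R is not euclidean: s R u and s R x but not u R x.
R is serial: every world has an R-successor.
(A) ⟨R⟩[R]q → [R]q (the dual of axiom 5) characterises the euclidean frames. R is not euclidean — not valid.
(B) the dual of axiom B: valid iff R is symmetric. R is symmetric — valid.
(C) [R]q → [R][R]q is axiom 4; it is valid on a frame exactly when R is transitive. R is not transitive, so not valid.
(D) axiom D: valid iff R is serial. R is serial — valid.
(E) [R]q → q is axiom T; it is valid on a frame exactly when R is reflexive. R is reflexive, so valid.

B, D, E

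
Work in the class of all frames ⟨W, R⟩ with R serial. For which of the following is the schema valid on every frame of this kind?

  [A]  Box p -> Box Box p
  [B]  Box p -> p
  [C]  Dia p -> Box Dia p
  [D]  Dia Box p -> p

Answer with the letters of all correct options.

none

(A) Box p -> Box Box p is axiom 4; it is valid on a frame exactly when R is transitive. Such an R need not be transitive, so not valid.
(B) Box p -> p is axiom T, which corresponds to reflexivity. Such an R need not be reflexive — not valid.
(C) axiom 5: valid iff R is euclidean. Such an R need not be euclidean — not valid.
(D) the dual of axiom B: valid iff R is symmetric. Such an R need not be symmetric — not valid.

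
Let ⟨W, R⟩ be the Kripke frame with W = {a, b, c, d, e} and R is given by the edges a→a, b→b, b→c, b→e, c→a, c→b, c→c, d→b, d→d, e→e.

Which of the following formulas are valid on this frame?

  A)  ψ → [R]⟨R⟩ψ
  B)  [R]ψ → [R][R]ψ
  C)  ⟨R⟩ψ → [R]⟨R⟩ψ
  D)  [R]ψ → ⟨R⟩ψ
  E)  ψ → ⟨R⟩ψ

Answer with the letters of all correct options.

R is reflexive: each world relates to itself.
R is not symmetric: b R e but not e R b.
R is not transitive: b R c and c R a but not b R a.
R is not euclidean: b R c and b R e but not c R e.
R is serial: every world has an R-successor.
(A) ψ → [R]⟨R⟩ψ is axiom B; it is valid on a frame exactly when R is symmetric. R is not symmetric, so not valid.
(B) [R]ψ → [R][R]ψ is axiom 4; it is valid on a frame exactly when R is transitive. R is not transitive, so not valid.
(C) ⟨R⟩ψ → [R]⟨R⟩ψ is axiom 5, which corresponds to the euclidean property. R is not euclidean — not valid.
(D) [R]ψ → ⟨R⟩ψ (axiom D) characterises the serial frames. R is serial — valid.
(E) ψ → ⟨R⟩ψ is the dual of axiom T; it is valid on a frame exactly when R is reflexive. R is reflexive, so valid.

D, E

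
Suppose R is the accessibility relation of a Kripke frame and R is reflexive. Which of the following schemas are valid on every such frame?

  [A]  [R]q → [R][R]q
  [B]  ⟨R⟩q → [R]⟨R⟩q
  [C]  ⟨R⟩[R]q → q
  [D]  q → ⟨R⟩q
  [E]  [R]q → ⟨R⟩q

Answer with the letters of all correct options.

D, E

A reflexive relation is serial.
(A) axiom 4: valid iff R is transitive. Such an R need not be transitive — not valid.
(B) ⟨R⟩q → [R]⟨R⟩q is axiom 5, which corresponds to the euclidean property. Such an R need not be euclidean — not valid.
(C) the dual of axiom B: valid iff R is symmetric. Such an R need not be symmetric — not valid.
(D) q → ⟨R⟩q is the dual of axiom T; it is valid on a frame exactly when R is reflexive. Every such R is reflexive, so valid.
(E) [R]q → ⟨R⟩q is axiom D; it is valid on a frame exactly when R is serial. Every such R is serial, so valid.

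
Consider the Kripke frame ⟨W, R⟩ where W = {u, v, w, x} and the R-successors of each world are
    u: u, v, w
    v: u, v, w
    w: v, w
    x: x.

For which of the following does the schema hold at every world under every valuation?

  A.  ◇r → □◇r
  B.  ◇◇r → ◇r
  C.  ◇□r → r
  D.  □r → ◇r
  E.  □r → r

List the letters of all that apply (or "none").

R is reflexive: each world relates to itself.
R is not symmetric: u R w but not w R u.
R is not transitive: w R v and v R u but not w R u.
R is not euclidean: u R w and u R u but not w R u.
R is serial: every world has an R-successor.
(A) ◇r → □◇r is axiom 5; it is valid on a frame exactly when R is euclidean. R is not euclidean, so not valid.
(B) ◇◇r → ◇r is the dual of axiom 4; it is valid on a frame exactly when R is transitive. R is not transitive, so not valid.
(C) ◇□r → r (the dual of axiom B) characterises the symmetric frames. R is not symmetric — not valid.
(D) □r → ◇r is axiom D; it is valid on a frame exactly when R is serial. R is serial, so valid.
(E) □r → r is axiom T; it is valid on a frame exactly when R is reflexive. R is reflexive, so valid.

D, E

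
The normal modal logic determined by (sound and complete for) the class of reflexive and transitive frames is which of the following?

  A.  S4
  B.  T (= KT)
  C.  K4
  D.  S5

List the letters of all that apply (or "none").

A

(A) S4 is determined by exactly this class.
(B) T (= KT) is determined by the class of reflexive frames.
(C) K4 is determined by the class of transitive frames.
(D) S5 is determined by the class of reflexive, symmetric, and transitive frames.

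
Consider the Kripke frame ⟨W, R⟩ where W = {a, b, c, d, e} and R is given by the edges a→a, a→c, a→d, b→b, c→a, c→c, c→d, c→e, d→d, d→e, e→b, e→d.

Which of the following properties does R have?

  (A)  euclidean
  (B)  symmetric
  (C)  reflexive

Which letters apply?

none

(A) not euclidean: a R d and a R a but not d R a.
(B) not symmetric: a R d but not d R a.
(C) not reflexive: not e R e.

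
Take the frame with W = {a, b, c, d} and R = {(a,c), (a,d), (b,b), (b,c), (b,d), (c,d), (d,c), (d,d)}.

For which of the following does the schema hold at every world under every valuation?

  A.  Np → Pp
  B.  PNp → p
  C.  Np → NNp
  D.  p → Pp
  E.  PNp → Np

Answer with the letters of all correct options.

R is not reflexive: not a R a.
R is not symmetric: a R c but not c R a.
R is not transitive: c R d and d R c but not c R c.
R is not euclidean: b R c and b R b but not c R b.
R is serial: every world has an R-successor.
(A) Np → Pp is axiom D; it is valid on a frame exactly when R is serial. R is serial, so valid.
(B) the dual of axiom B: valid iff R is symmetric. R is not symmetric — not valid.
(C) Np → NNp is axiom 4, which corresponds to transitivity. R is not transitive — not valid.
(D) p → Pp (the dual of axiom T) characterises the reflexive frames. R is not reflexive — not valid.
(E) PNp → Np (the dual of axiom 5) characterises the euclidean frames. R is not euclidean — not valid.

A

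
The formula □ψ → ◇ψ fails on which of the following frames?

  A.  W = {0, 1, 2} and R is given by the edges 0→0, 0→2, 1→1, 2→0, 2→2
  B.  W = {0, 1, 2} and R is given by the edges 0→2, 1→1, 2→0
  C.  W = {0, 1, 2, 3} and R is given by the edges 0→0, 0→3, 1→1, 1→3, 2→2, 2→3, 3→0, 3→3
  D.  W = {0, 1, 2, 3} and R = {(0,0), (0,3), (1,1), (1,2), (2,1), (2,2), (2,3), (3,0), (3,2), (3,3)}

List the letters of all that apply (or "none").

none

The schema □ψ → ◇ψ is axiom D; it is valid on a frame iff R is serial.
(A) R is serial (every world has an R-successor), so the schema is valid here.
(B) R is serial (every world has an R-successor), so the schema is valid here.
(C) R is serial (every world has an R-successor), so the schema is valid here.
(D) R is serial (every world has an R-successor), so the schema is valid here.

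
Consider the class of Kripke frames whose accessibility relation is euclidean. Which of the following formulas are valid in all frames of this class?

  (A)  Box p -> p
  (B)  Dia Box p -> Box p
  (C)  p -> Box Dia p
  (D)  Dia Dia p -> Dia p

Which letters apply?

B

(A) Box p -> p is axiom T, which corresponds to reflexivity. Such an R need not be reflexive — not valid.
(B) Dia Box p -> Box p is the dual of axiom 5; it is valid on a frame exactly when R is euclidean. Every such R is euclidean, so valid.
(C) p -> Box Dia p is axiom B; it is valid on a frame exactly when R is symmetric. Such an R need not be symmetric, so not valid.
(D) the dual of axiom 4: valid iff R is transitive. Such an R need not be transitive — not valid.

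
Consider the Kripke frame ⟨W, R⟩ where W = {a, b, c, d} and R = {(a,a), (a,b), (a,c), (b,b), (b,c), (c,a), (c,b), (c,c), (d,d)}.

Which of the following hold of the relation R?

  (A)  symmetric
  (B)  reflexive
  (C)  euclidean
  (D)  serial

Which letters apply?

(A) not symmetric: a R b but not b R a.
(B) reflexive: each world relates to itself.
(C) not euclidean: a R b and a R a but not b R a.
(D) serial: every world has an R-successor.

B, D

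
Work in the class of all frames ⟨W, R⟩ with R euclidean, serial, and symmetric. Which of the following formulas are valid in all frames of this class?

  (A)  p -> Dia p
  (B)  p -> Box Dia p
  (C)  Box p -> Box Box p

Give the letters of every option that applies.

Serial, symmetric and euclidean together give transitive (from symmetry + euclidean) and then reflexive; the relation is an equivalence.
(A) p -> Dia p is the dual of axiom T, which corresponds to reflexivity. Every such R is reflexive — valid.
(B) p -> Box Dia p is axiom B, which corresponds to symmetry. Every such R is symmetric — valid.
(C) Box p -> Box Box p is axiom 4, which corresponds to transitivity. Every such R is transitive — valid.

A, B, C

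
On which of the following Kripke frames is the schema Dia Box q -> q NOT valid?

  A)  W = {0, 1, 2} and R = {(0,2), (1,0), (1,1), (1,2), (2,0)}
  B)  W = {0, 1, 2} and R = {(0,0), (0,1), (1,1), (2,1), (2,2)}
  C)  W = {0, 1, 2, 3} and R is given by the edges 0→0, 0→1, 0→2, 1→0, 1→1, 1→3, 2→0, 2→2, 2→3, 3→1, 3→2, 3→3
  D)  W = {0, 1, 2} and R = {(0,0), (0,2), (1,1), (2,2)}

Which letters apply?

A, B, D

The schema Dia Box q -> q is the dual of axiom B; it is valid on a frame iff R is symmetric.
(A) R is not symmetric (1 R 0 but not 0 R 1), so the schema fails here.
(B) R is not symmetric (0 R 1 but not 1 R 0), so the schema fails here.
(C) R is symmetric (every R-edge is matched by its reverse), so the schema is valid here.
(D) R is not symmetric (0 R 2 but not 2 R 0), so the schema fails here.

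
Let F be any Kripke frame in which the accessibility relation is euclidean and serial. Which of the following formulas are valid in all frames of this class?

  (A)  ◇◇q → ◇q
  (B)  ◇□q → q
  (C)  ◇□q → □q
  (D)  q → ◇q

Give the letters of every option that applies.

(A) ◇◇q → ◇q is the dual of axiom 4, which corresponds to transitivity. Such an R need not be transitive — not valid.
(B) ◇□q → q (the dual of axiom B) characterises the symmetric frames. Such an R need not be symmetric — not valid.
(C) ◇□q → □q is the dual of axiom 5; it is valid on a frame exactly when R is euclidean. Every such R is euclidean, so valid.
(D) q → ◇q is the dual of axiom T, which corresponds to reflexivity. Such an R need not be reflexive — not valid.

C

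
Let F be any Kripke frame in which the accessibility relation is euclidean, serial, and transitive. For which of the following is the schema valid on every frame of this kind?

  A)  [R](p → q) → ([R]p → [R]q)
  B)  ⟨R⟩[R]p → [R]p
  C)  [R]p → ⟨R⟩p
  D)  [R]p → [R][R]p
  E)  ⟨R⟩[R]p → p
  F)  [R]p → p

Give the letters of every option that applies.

A, B, C, D

(A) this is just K, valid on every normal frame.
(B) the dual of axiom 5: valid iff R is euclidean. Every such R is euclidean — valid.
(C) axiom D: valid iff R is serial. Every such R is serial — valid.
(D) [R]p → [R][R]p (axiom 4) characterises the transitive frames. Every such R is transitive — valid.
(E) the dual of axiom B: valid iff R is symmetric. Such an R need not be symmetric — not valid.
(F) [R]p → p is axiom T; it is valid on a frame exactly when R is reflexive. Such an R need not be reflexive, so not valid.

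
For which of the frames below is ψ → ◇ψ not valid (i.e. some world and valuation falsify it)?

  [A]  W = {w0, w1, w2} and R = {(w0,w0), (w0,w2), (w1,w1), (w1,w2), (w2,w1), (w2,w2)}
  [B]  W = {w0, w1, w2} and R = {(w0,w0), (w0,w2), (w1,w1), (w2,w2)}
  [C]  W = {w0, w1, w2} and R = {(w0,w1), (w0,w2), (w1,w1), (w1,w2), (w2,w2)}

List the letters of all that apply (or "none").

C

The schema ψ → ◇ψ is the dual of axiom T; it is valid on a frame iff R is reflexive.
(A) R is reflexive (each world relates to itself), so the schema is valid here.
(B) R is reflexive (each world relates to itself), so the schema is valid here.
(C) R is not reflexive (not w0 R w0), so the schema fails here.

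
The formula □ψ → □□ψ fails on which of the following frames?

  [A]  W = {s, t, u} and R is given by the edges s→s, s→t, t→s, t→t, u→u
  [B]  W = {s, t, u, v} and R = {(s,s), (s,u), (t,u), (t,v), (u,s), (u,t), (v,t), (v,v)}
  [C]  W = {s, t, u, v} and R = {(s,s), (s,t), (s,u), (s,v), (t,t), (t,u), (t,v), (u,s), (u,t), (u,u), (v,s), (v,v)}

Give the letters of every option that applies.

The schema □ψ → □□ψ is axiom 4; it is valid on a frame iff R is transitive.
(A) R is transitive (R is closed under composition), so the schema is valid here.
(B) R is not transitive (s R u and u R t but not s R t), so the schema fails here.
(C) R is not transitive (t R u and u R s but not t R s), so the schema fails here.

B, C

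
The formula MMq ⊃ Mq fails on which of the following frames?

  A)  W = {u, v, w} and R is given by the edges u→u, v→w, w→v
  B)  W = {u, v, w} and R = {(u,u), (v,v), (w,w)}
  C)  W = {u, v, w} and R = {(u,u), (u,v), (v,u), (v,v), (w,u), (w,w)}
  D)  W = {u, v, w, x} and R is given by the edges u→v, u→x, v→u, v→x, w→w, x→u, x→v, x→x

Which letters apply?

A, C, D

The schema MMq ⊃ Mq is the dual of axiom 4; it is valid on a frame iff R is transitive.
(A) R is not transitive (v R w and w R v but not v R v), so the schema fails here.
(B) R is transitive (R is closed under composition), so the schema is valid here.
(C) R is not transitive (w R u and u R v but not w R v), so the schema fails here.
(D) R is not transitive (u R v and v R u but not u R u), so the schema fails here.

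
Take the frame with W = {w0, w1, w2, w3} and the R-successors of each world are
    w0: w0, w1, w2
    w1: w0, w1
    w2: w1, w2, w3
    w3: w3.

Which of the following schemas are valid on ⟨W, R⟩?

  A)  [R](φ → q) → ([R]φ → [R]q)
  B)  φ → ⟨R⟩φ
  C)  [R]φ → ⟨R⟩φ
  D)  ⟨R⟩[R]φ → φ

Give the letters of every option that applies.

A, B, C

R is reflexive: each world relates to itself.
R is not symmetric: w0 R w2 but not w2 R w0.
R is serial: every world has an R-successor.
(A) [R](φ → q) → ([R]φ → [R]q) is axiom K, valid on every Kripke frame — valid.
(B) φ → ⟨R⟩φ is the dual of axiom T, which corresponds to reflexivity. R is reflexive — valid.
(C) [R]φ → ⟨R⟩φ (axiom D) characterises the serial frames. R is serial — valid.
(D) ⟨R⟩[R]φ → φ is the dual of axiom B, which corresponds to symmetry. R is not symmetric — not valid.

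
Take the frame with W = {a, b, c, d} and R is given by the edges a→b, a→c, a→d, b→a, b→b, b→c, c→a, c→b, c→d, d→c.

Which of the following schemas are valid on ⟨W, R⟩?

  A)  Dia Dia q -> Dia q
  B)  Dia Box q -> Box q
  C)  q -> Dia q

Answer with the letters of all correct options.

none

R is not reflexive: not a R a.
R is not transitive: a R b and b R a but not a R a.
R is not euclidean: a R b and a R d but not b R d.
(A) Dia Dia q -> Dia q is the dual of axiom 4; it is valid on a frame exactly when R is transitive. R is not transitive, so not valid.
(B) Dia Box q -> Box q (the dual of axiom 5) characterises the euclidean frames. R is not euclidean — not valid.
(C) q -> Dia q (the dual of axiom T) characterises the reflexive frames. R is not reflexive — not valid.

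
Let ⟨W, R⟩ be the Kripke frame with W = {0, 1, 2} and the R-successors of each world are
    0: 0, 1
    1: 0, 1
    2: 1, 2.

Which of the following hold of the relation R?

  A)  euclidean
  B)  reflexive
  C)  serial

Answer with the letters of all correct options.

(A) not euclidean: 2 R 1 and 2 R 2 but not 1 R 2.
(B) reflexive: each world relates to itself.
(C) serial: every world has an R-successor.

B, C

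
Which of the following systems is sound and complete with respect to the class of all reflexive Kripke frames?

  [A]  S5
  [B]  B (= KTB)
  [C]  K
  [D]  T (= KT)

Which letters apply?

D

(A) S5 is determined by the class of reflexive, symmetric, and transitive frames.
(B) B (= KTB) is determined by the class of reflexive and symmetric frames.
(C) K is determined by the class of arbitrary frames.
(D) T (= KT) is determined by exactly this class.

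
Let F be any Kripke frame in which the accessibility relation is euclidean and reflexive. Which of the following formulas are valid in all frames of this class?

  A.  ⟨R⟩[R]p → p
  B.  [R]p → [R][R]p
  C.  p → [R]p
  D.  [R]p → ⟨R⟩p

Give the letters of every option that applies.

A, B, D

A reflexive euclidean relation is also symmetric (from wRw and wRv the euclidean condition gives vRw) and hence transitive; it is an equivalence relation.
(A) the dual of axiom B: valid iff R is symmetric. Every such R is symmetric — valid.
(B) [R]p → [R][R]p is axiom 4, which corresponds to transitivity. Every such R is transitive — valid.
(C) p → [R]p is valid only on frames where every R-edge is a self-loop. Such an R need not be a subset of the identity — not valid.
(D) [R]p → ⟨R⟩p is axiom D; it is valid on a frame exactly when R is serial. Every such R is serial, so valid.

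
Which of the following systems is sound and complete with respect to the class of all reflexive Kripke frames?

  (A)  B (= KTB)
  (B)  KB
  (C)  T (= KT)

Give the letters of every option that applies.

C

(A) B (= KTB) is determined by the class of reflexive and symmetric frames.
(B) KB is determined by the class of symmetric frames.
(C) T (= KT) is determined by exactly this class.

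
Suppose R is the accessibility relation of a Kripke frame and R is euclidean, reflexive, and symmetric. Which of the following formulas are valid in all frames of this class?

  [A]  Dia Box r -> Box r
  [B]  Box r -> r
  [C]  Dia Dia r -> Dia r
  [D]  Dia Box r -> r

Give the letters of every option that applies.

A, B, C, D

A relation that is euclidean, reflexive, and symmetric is also serial and transitive.
(A) Dia Box r -> Box r is the dual of axiom 5, which corresponds to the euclidean property. Every such R is euclidean — valid.
(B) Box r -> r is axiom T, which corresponds to reflexivity. Every such R is reflexive — valid.
(C) the dual of axiom 4: valid iff R is transitive. Every such R is transitive — valid.
(D) the dual of axiom B: valid iff R is symmetric. Every such R is symmetric — valid.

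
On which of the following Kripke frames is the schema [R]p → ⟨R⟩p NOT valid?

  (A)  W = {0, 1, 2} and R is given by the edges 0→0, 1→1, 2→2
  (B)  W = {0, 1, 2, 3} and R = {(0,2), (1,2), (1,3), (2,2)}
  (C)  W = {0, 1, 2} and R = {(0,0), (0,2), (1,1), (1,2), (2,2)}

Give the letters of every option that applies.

The schema [R]p → ⟨R⟩p is axiom D; it is valid on a frame iff R is serial.
(A) R is serial (every world has an R-successor), so the schema is valid here.
(B) R is not serial (3 has no R-successor), so the schema fails here.
(C) R is serial (every world has an R-successor), so the schema is valid here.

B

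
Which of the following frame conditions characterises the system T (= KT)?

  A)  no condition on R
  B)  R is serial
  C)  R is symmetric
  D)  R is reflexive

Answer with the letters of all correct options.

D

(A) this class determines K, not T (= KT).
(B) this class determines D, not T (= KT).
(C) this class determines KB, not T (= KT).
(D) T (= KT) is sound and complete for exactly this class.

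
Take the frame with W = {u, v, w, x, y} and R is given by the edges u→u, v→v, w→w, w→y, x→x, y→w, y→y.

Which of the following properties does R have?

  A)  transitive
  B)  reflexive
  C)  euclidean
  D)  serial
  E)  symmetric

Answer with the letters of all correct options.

A, B, C, D, E

(A) transitive: R is closed under composition.
(B) reflexive: each world relates to itself.
(C) euclidean: any two R-successors of the same world are R-related.
(D) serial: every world has an R-successor.
(E) symmetric: every R-edge is matched by its reverse.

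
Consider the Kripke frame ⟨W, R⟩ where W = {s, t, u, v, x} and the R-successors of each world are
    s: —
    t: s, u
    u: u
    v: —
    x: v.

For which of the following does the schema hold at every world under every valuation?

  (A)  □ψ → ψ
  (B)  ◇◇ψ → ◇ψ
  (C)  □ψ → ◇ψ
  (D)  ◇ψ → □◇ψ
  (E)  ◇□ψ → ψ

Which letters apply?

R is not reflexive: not s R s.
R is not symmetric: t R s but not s R t.
R is transitive: R is closed under composition.
R is not euclidean: t R s and t R u but not s R u.
R is not serial: s has no R-successor.
(A) axiom T: valid iff R is reflexive. R is not reflexive — not valid.
(B) ◇◇ψ → ◇ψ is the dual of axiom 4; it is valid on a frame exactly when R is transitive. R is transitive, so valid.
(C) □ψ → ◇ψ (axiom D) characterises the serial frames. R is not serial — not valid.
(D) ◇ψ → □◇ψ is axiom 5; it is valid on a frame exactly when R is euclidean. R is not euclidean, so not valid.
(E) ◇□ψ → ψ is the dual of axiom B; it is valid on a frame exactly when R is symmetric. R is not symmetric, so not valid.

B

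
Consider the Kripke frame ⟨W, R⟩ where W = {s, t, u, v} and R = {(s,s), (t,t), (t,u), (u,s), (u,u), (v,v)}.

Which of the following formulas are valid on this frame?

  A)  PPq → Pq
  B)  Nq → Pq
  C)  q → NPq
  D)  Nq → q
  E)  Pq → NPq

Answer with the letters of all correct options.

R is reflexive: each world relates to itself.
R is not symmetric: t R u but not u R t.
R is not transitive: t R u and u R s but not t R s.
R is not euclidean: t R u and t R t but not u R t.
R is serial: every world has an R-successor.
(A) the dual of axiom 4: valid iff R is transitive. R is not transitive — not valid.
(B) Nq → Pq is axiom D, which corresponds to seriality. R is serial — valid.
(C) q → NPq is axiom B; it is valid on a frame exactly when R is symmetric. R is not symmetric, so not valid.
(D) Nq → q (axiom T) characterises the reflexive frames. R is reflexive — valid.
(E) axiom 5: valid iff R is euclidean. R is not euclidean — not valid.

B, D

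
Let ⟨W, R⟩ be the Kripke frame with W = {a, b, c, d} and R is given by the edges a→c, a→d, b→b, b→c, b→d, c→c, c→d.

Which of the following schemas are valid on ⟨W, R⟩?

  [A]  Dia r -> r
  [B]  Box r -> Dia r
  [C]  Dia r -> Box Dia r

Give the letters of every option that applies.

R is not euclidean: a R d and a R c but not d R c.
R is not serial: d has no R-successor.
R is not a subset of the identity: a R c with a ≠ c.
(A) Dia r -> r is valid only on frames where every R-edge is a self-loop. Here R ⊄ identity — not valid.
(B) Box r -> Dia r (axiom D) characterises the serial frames. R is not serial — not valid.
(C) Dia r -> Box Dia r (axiom 5) characterises the euclidean frames. R is not euclidean — not valid.

none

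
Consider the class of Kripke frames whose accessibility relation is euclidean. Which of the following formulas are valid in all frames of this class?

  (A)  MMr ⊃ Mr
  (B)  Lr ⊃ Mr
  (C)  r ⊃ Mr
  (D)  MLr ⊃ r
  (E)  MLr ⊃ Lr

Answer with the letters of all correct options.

E

(A) MMr ⊃ Mr is the dual of axiom 4, which corresponds to transitivity. Such an R need not be transitive — not valid.
(B) Lr ⊃ Mr is axiom D, which corresponds to seriality. Such an R need not be serial — not valid.
(C) the dual of axiom T: valid iff R is reflexive. Such an R need not be reflexive — not valid.
(D) the dual of axiom B: valid iff R is symmetric. Such an R need not be symmetric — not valid.
(E) MLr ⊃ Lr (the dual of axiom 5) characterises the euclidean frames. Every such R is euclidean — valid.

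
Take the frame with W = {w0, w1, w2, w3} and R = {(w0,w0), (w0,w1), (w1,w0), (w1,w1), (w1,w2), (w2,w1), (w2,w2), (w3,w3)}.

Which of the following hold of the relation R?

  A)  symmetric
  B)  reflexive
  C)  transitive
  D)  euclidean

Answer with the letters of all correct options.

A, B

(A) symmetric: every R-edge is matched by its reverse.
(B) reflexive: each world relates to itself.
(C) not transitive: w0 R w1 and w1 R w2 but not w0 R w2.
(D) not euclidean: w1 R w0 and w1 R w2 but not w0 R w2.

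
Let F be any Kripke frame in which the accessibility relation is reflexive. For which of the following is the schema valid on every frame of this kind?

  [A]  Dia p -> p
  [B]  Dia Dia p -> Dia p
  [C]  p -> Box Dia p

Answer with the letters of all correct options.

none

A reflexive relation is serial.
(A) Dia p -> p (the converse of T) corresponds to R being a subset of the identity. Such an R need not be a subset of the identity, so not valid.
(B) Dia Dia p -> Dia p is the dual of axiom 4; it is valid on a frame exactly when R is transitive. Such an R need not be transitive, so not valid.
(C) axiom B: valid iff R is symmetric. Such an R need not be symmetric — not valid.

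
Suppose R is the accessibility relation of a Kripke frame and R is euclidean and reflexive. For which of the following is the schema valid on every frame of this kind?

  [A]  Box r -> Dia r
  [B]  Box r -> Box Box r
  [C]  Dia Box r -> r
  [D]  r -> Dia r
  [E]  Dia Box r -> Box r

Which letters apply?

A reflexive euclidean relation is also symmetric (from wRw and wRv the euclidean condition gives vRw) and hence transitive; it is an equivalence relation.
(A) Box r -> Dia r (axiom D) characterises the serial frames. Every such R is serial — valid.
(B) axiom 4: valid iff R is transitive. Every such R is transitive — valid.
(C) Dia Box r -> r is the dual of axiom B, which corresponds to symmetry. Every such R is symmetric — valid.
(D) r -> Dia r is the dual of axiom T, which corresponds to reflexivity. Every such R is reflexive — valid.
(E) the dual of axiom 5: valid iff R is euclidean. Every such R is euclidean — valid.

A, B, C, D, E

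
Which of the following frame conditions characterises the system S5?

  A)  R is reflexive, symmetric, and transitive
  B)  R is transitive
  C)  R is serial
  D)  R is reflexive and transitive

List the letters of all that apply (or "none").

(A) S5 is sound and complete for exactly this class.
(B) this class determines K4, not S5.
(C) this class determines D, not S5.
(D) this class determines S4, not S5.

A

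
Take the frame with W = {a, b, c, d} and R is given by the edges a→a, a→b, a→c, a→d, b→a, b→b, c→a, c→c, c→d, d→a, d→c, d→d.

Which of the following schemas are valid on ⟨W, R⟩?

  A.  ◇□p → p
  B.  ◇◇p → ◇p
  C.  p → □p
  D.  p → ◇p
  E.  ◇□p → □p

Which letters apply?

A, D

R is reflexive: each world relates to itself.
R is symmetric: every R-edge is matched by its reverse.
R is not transitive: b R a and a R c but not b R c.
R is not euclidean: a R b and a R c but not b R c.
R is not a subset of the identity: a R b with a ≠ b.
(A) ◇□p → p is the dual of axiom B, which corresponds to symmetry. R is symmetric — valid.
(B) ◇◇p → ◇p is the dual of axiom 4, which corresponds to transitivity. R is not transitive — not valid.
(C) p → □p is equivalent to ◇p→p; it holds exactly when R ⊆ identity. Here R ⊄ identity — not valid.
(D) p → ◇p (the dual of axiom T) characterises the reflexive frames. R is reflexive — valid.
(E) ◇□p → □p (the dual of axiom 5) characterises the euclidean frames. R is not euclidean — not valid.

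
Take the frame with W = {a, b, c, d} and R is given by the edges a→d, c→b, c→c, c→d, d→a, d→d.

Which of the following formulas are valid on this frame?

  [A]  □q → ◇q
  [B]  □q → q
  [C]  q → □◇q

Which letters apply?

none

R is not reflexive: not a R a.
R is not symmetric: c R b but not b R c.
R is not serial: b has no R-successor.
(A) axiom D: valid iff R is serial. R is not serial — not valid.
(B) □q → q is axiom T, which corresponds to reflexivity. R is not reflexive — not valid.
(C) q → □◇q is axiom B; it is valid on a frame exactly when R is symmetric. R is not symmetric, so not valid.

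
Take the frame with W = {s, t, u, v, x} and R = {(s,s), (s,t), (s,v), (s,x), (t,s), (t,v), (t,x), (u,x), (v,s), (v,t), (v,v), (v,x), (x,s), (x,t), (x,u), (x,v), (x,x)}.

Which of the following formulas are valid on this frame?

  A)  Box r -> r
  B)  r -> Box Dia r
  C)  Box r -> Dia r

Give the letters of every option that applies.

B, C

R is not reflexive: not t R t.
R is symmetric: every R-edge is matched by its reverse.
R is serial: every world has an R-successor.
(A) Box r -> r is axiom T, which corresponds to reflexivity. R is not reflexive — not valid.
(B) r -> Box Dia r is axiom B, which corresponds to symmetry. R is symmetric — valid.
(C) axiom D: valid iff R is serial. R is serial — valid.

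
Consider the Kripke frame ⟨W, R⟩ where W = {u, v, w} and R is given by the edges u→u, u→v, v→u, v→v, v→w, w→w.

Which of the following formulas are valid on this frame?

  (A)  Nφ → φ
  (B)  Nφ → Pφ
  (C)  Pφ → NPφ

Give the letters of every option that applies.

R is reflexive: each world relates to itself.
R is not euclidean: v R u and v R w but not u R w.
R is serial: every world has an R-successor.
(A) Nφ → φ (axiom T) characterises the reflexive frames. R is reflexive — valid.
(B) Nφ → Pφ is axiom D, which corresponds to seriality. R is serial — valid.
(C) axiom 5: valid iff R is euclidean. R is not euclidean — not valid.

A, B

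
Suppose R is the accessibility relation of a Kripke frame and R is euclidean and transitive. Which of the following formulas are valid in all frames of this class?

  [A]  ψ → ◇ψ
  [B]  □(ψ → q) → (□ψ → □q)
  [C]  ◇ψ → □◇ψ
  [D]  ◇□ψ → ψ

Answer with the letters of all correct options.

(A) ψ → ◇ψ is the dual of axiom T; it is valid on a frame exactly when R is reflexive. Such an R need not be reflexive, so not valid.
(B) □(ψ → q) → (□ψ → □q) is axiom K, valid on every Kripke frame — valid.
(C) axiom 5: valid iff R is euclidean. Every such R is euclidean — valid.
(D) ◇□ψ → ψ is the dual of axiom B; it is valid on a frame exactly when R is symmetric. Such an R need not be symmetric, so not valid.

B, C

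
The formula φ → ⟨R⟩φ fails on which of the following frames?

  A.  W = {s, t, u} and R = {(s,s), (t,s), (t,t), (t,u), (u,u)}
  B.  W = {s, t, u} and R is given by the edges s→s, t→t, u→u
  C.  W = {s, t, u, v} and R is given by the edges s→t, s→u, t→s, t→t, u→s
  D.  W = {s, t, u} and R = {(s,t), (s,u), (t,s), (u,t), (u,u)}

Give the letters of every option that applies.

C, D

The schema φ → ⟨R⟩φ is the dual of axiom T; it is valid on a frame iff R is reflexive.
(A) R is reflexive (each world relates to itself), so the schema is valid here.
(B) R is reflexive (each world relates to itself), so the schema is valid here.
(C) R is not reflexive (not s R s), so the schema fails here.
(D) R is not reflexive (not s R s), so the schema fails here.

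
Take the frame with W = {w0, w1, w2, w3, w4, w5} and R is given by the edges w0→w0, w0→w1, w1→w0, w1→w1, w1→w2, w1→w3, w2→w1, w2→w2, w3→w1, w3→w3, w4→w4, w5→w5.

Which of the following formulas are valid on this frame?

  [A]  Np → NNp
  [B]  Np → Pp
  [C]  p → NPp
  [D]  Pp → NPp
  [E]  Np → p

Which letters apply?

B, C, E

R is reflexive: each world relates to itself.
R is symmetric: every R-edge is matched by its reverse.
R is not transitive: w0 R w1 and w1 R w2 but not w0 R w2.
R is not euclidean: w1 R w0 and w1 R w2 but not w0 R w2.
R is serial: every world has an R-successor.
(A) Np → NNp is axiom 4; it is valid on a frame exactly when R is transitive. R is not transitive, so not valid.
(B) axiom D: valid iff R is serial. R is serial — valid.
(C) p → NPp (axiom B) characterises the symmetric frames. R is symmetric — valid.
(D) Pp → NPp is axiom 5; it is valid on a frame exactly when R is euclidean. R is not euclidean, so not valid.
(E) Np → p is axiom T; it is valid on a frame exactly when R is reflexive. R is reflexive, so valid.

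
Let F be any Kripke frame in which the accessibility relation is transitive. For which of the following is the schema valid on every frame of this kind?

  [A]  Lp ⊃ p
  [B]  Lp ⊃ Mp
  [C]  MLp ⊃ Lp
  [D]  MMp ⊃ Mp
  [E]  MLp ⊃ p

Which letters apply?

(A) Lp ⊃ p (axiom T) characterises the reflexive frames. Such an R need not be reflexive — not valid.
(B) Lp ⊃ Mp (axiom D) characterises the serial frames. Such an R need not be serial — not valid.
(C) MLp ⊃ Lp (the dual of axiom 5) characterises the euclidean frames. Such an R need not be euclidean — not valid.
(D) MMp ⊃ Mp is the dual of axiom 4, which corresponds to transitivity. Every such R is transitive — valid.
(E) MLp ⊃ p (the dual of axiom B) characterises the symmetric frames. Such an R need not be symmetric — not valid.

D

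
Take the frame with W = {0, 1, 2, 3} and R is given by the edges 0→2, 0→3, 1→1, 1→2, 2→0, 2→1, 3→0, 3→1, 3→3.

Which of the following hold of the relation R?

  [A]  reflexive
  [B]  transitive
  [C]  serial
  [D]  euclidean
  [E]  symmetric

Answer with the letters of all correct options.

(A) not reflexive: not 0 R 0.
(B) not transitive: 0 R 2 and 2 R 0 but not 0 R 0.
(C) serial: every world has an R-successor.
(D) not euclidean: 0 R 2 and 0 R 3 but not 2 R 3.
(E) not symmetric: 3 R 1 but not 1 R 3.

C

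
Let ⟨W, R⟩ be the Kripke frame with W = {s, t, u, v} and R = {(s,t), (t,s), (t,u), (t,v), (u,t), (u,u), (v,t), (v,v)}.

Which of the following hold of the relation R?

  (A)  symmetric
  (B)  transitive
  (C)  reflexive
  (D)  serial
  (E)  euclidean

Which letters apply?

(A) symmetric: every R-edge is matched by its reverse.
(B) not transitive: s R t and t R s but not s R s.
(C) not reflexive: not s R s.
(D) serial: every world has an R-successor.
(E) not euclidean: t R s and t R u but not s R u.

A, D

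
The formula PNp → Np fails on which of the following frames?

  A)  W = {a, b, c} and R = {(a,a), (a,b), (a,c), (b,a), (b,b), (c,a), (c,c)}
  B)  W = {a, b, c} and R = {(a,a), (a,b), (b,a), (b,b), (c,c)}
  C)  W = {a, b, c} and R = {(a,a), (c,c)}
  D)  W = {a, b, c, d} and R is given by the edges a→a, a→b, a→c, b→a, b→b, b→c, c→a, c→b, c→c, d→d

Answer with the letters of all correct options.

The schema PNp → Np is the dual of axiom 5; it is valid on a frame iff R is euclidean.
(A) R is not euclidean (a R b and a R c but not b R c), so the schema fails here.
(B) R is euclidean (any two R-successors of the same world are R-related), so the schema is valid here.
(C) R is euclidean (any two R-successors of the same world are R-related), so the schema is valid here.
(D) R is euclidean (any two R-successors of the same world are R-related), so the schema is valid here.

A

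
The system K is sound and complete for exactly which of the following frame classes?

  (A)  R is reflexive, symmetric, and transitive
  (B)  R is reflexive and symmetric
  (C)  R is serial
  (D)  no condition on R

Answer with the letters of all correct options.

D

(A) this class determines S5, not K.
(B) this class determines B (= KTB), not K.
(C) this class determines D, not K.
(D) K is sound and complete for exactly this class.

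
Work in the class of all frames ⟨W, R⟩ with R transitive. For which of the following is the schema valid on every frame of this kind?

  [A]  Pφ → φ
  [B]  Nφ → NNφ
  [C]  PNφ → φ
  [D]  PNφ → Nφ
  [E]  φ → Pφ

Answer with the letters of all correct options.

B

(A) Pφ → φ is the converse of T; it holds exactly when R ⊆ identity. Such an R need not be a subset of the identity — not valid.
(B) Nφ → NNφ (axiom 4) characterises the transitive frames. Every such R is transitive — valid.
(C) PNφ → φ is the dual of axiom B; it is valid on a frame exactly when R is symmetric. Such an R need not be symmetric, so not valid.
(D) PNφ → Nφ is the dual of axiom 5; it is valid on a frame exactly when R is euclidean. Such an R need not be euclidean, so not valid.
(E) φ → Pφ (the dual of axiom T) characterises the reflexive frames. Such an R need not be reflexive — not valid.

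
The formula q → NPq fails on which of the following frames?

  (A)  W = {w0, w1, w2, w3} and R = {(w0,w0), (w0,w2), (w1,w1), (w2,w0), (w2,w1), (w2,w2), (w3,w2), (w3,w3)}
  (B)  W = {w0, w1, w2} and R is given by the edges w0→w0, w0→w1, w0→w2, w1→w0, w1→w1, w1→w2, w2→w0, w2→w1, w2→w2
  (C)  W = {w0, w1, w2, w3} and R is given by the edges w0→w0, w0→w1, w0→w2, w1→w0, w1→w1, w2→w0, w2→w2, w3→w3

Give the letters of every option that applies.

The schema q → NPq is axiom B; it is valid on a frame iff R is symmetric.
(A) R is not symmetric (w2 R w1 but not w1 R w2), so the schema fails here.
(B) R is symmetric (every R-edge is matched by its reverse), so the schema is valid here.
(C) R is symmetric (every R-edge is matched by its reverse), so the schema is valid here.

A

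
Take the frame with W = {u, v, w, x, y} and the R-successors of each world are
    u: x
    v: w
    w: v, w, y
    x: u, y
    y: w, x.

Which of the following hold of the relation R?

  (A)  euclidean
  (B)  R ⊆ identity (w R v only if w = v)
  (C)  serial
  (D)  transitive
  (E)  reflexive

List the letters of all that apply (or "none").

C

(A) not euclidean: w R v and w R y but not v R y.
(B) not ⊆ identity: u R x with u ≠ x.
(C) serial: every world has an R-successor.
(D) not transitive: u R x and x R u but not u R u.
(E) not reflexive: not u R u.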